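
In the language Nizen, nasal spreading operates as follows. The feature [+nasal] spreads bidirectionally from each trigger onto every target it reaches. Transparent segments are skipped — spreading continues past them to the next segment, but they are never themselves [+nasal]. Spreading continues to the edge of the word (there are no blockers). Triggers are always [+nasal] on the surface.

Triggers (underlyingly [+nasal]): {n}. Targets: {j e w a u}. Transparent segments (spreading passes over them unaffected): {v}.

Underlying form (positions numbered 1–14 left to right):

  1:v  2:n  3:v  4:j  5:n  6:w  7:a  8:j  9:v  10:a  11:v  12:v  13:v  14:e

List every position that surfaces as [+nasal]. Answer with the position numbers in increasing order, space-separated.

2 4 5 6 7 8 10 14

From /n/ at 2 rightward: 3 /v/ transparent; 4 /j/ → [+nasal]; 5 /n/ is itself a trigger — this domain ends here.
From /n/ at 2 leftward: 1 /v/ transparent; word edge.
From /n/ at 5 rightward: 6 /w/ → [+nasal]; 7 /a/ → [+nasal]; 8 /j/ → [+nasal]; 9 /v/ transparent; 10 /a/ → [+nasal]; 11 /v/ transparent; 12 /v/ transparent; 13 /v/ transparent; 14 /e/ → [+nasal]; word edge.
From /n/ at 5 leftward: 4 /j/ → [+nasal]; 3 /v/ transparent; 2 /n/ is itself a trigger — this domain ends here.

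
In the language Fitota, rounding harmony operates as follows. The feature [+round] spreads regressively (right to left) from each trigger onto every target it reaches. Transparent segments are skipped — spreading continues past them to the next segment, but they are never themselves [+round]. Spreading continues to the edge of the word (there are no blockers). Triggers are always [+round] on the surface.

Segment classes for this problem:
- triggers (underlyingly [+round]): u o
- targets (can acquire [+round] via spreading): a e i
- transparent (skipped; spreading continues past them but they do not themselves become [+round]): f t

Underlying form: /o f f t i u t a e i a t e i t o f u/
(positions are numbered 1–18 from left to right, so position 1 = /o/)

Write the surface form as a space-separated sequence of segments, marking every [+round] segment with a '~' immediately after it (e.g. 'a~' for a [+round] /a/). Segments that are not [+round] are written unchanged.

o~ f f t i~ u~ t a~ e~ i~ a~ t e~ i~ t o~ f u~

From /o/ at 1 leftward: word edge.
From /u/ at 6 leftward: 5 /i/ → [+round]; 4 /t/ transparent; 3 /f/ transparent; 2 /f/ transparent; 1 /o/ is itself a trigger — this domain ends here.
From /o/ at 16 leftward: 15 /t/ transparent; 14 /i/ → [+round]; 13 /e/ → [+round]; 12 /t/ transparent; 11 /a/ → [+round]; 10 /i/ → [+round]; 9 /e/ → [+round]; 8 /a/ → [+round]; 7 /t/ transparent; 6 /u/ is itself a trigger — this domain ends here.
From /u/ at 18 leftward: 17 /f/ transparent; 16 /o/ is itself a trigger — this domain ends here.
[+round] positions on the surface: 1 5 6 8 9 10 11 13 14 16 18.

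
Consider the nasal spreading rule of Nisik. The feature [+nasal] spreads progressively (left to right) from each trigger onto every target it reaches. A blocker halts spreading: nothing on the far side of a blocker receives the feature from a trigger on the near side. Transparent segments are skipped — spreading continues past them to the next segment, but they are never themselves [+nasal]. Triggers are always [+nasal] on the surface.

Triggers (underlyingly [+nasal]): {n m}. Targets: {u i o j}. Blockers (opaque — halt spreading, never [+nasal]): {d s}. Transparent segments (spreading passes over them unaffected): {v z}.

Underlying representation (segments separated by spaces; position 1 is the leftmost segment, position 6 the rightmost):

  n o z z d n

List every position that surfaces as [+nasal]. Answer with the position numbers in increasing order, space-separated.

From /n/ at 1 rightward: 2 /o/ → [+nasal]; 3 /z/ transparent; 4 /z/ transparent; 5 /d/ blocks.
From /n/ at 6 rightward: word edge.

1 2 6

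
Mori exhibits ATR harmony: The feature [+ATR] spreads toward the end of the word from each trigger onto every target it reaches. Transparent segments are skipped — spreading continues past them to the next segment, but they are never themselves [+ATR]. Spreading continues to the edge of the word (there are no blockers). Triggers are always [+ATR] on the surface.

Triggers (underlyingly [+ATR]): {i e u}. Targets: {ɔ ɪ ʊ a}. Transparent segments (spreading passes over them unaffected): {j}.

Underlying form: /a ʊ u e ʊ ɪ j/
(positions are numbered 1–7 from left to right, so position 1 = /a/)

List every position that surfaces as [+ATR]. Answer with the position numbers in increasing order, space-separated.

3 4 5 6

From /u/ at 3 rightward: 4 /e/ is itself a trigger — this domain ends here.
From /e/ at 4 rightward: 5 /ʊ/ → [+ATR]; 6 /ɪ/ → [+ATR]; 7 /j/ transparent; word edge.
Targets with no active source: positions 1 2 stay [-ATR].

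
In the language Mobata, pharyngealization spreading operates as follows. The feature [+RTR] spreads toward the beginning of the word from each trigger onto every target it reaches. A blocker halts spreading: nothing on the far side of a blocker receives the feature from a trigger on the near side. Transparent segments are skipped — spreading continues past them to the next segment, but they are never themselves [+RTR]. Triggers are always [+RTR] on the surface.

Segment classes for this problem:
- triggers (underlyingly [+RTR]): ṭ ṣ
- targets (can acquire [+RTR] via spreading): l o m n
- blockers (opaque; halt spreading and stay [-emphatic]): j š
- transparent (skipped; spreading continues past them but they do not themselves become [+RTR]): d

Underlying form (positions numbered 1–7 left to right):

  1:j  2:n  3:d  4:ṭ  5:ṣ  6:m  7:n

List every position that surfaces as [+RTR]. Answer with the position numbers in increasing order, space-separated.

2 4 5

From /ṭ/ at 4 leftward: 3 /d/ transparent; 2 /n/ → [+RTR]; 1 /j/ blocks.
From /ṣ/ at 5 leftward: 4 /ṭ/ is itself a trigger — this domain ends here.
Targets with no active source: positions 6 7 stay [-emphatic].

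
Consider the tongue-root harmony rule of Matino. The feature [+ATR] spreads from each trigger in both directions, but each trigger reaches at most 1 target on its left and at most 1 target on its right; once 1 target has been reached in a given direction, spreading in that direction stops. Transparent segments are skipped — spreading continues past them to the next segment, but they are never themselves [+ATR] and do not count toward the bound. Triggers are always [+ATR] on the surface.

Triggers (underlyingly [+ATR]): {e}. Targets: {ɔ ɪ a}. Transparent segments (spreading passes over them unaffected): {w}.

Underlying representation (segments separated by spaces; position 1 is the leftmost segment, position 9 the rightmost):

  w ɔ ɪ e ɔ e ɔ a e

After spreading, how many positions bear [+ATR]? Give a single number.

7

From /e/ at 4 rightward: 5 /ɔ/ → [+ATR]; bound reached.
From /e/ at 4 leftward: 3 /ɪ/ → [+ATR]; bound reached.
From /e/ at 6 rightward: 7 /ɔ/ → [+ATR]; bound reached.
From /e/ at 6 leftward: 5 /ɔ/ → [+ATR]; bound reached.
From /e/ at 9 rightward: word edge.
From /e/ at 9 leftward: 8 /a/ → [+ATR]; bound reached.
Target with no active source: position 2 stays [-ATR].
[+ATR] positions on the surface: 3 4 5 6 7 8 9.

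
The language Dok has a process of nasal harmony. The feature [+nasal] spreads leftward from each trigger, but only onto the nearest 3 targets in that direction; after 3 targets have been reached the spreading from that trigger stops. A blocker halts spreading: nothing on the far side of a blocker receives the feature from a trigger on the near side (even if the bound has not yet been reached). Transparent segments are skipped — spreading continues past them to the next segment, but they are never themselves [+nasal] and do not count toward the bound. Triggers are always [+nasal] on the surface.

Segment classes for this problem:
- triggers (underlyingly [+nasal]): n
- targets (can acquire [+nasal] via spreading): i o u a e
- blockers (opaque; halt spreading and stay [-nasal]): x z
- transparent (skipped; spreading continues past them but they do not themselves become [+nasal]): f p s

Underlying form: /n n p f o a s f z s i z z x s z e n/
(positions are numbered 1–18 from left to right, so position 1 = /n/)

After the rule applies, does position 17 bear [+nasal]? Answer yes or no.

yes

From /n/ at 1 leftward: word edge.
From /n/ at 2 leftward: 1 /n/ is itself a trigger — this domain ends here.
From /n/ at 18 leftward: 17 /e/ → [+nasal]; 16 /z/ blocks.
Targets with no active source: positions 5 6 11 stay [-nasal].
[+nasal] positions on the surface: 1 2 17 18.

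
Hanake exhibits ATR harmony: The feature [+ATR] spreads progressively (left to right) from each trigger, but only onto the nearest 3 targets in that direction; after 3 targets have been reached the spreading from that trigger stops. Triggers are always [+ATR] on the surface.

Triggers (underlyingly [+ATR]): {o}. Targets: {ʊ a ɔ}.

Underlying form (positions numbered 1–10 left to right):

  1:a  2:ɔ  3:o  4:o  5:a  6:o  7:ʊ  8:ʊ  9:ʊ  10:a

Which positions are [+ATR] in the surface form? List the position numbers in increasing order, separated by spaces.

From /o/ at 3 rightward: 4 /o/ is itself a trigger — this domain ends here.
From /o/ at 4 rightward: 5 /a/ → [+ATR]; 6 /o/ is itself a trigger — this domain ends here.
From /o/ at 6 rightward: 7 /ʊ/ → [+ATR]; 8 /ʊ/ → [+ATR]; 9 /ʊ/ → [+ATR]; bound reached.
Targets with no active source: positions 1 2 10 stay [-ATR].

3 4 5 6 7 8 9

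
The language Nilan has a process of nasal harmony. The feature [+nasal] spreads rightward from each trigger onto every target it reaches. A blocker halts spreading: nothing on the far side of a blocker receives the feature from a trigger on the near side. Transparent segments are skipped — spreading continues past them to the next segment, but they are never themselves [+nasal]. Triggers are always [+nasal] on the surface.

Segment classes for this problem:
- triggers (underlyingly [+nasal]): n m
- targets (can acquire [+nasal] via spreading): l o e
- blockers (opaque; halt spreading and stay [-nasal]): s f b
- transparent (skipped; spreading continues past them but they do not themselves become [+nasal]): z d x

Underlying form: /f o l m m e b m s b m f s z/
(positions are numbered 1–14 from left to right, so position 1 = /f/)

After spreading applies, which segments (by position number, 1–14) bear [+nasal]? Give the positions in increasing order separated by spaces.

4 5 6 8 11

From /m/ at 4 rightward: 5 /m/ is itself a trigger — this domain ends here.
From /m/ at 5 rightward: 6 /e/ → [+nasal]; 7 /b/ blocks.
From /m/ at 8 rightward: 9 /s/ blocks.
From /m/ at 11 rightward: 12 /f/ blocks.
Targets with no active source: positions 2 3 stay [-nasal].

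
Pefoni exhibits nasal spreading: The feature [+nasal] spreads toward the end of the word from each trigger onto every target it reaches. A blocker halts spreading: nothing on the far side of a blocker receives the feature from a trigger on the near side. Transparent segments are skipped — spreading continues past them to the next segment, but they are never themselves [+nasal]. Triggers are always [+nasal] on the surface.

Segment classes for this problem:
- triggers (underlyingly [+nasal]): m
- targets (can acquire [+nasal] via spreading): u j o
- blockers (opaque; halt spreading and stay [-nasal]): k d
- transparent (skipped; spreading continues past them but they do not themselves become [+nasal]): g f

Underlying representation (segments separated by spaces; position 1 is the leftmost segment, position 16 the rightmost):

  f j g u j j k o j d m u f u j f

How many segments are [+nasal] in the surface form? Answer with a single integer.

From /m/ at 11 rightward: 12 /u/ → [+nasal]; 13 /f/ transparent; 14 /u/ → [+nasal]; 15 /j/ → [+nasal]; 16 /f/ transparent; word edge.
Targets with no active source: positions 2 4 5 6 8 9 stay [-nasal].
[+nasal] positions on the surface: 11 12 14 15.

4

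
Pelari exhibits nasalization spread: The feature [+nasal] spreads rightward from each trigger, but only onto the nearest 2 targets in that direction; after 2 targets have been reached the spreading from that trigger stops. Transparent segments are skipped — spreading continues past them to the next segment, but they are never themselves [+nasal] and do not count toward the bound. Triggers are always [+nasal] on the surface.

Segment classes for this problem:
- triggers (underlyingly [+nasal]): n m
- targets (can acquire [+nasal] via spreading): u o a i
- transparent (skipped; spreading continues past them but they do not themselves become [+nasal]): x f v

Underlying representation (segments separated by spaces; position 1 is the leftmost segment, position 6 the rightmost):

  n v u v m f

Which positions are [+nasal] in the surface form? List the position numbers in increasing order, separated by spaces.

1 3 5

From /n/ at 1 rightward: 2 /v/ transparent; 3 /u/ → [+nasal]; 4 /v/ transparent; 5 /m/ is itself a trigger — this domain ends here.
From /m/ at 5 rightward: 6 /f/ transparent; word edge.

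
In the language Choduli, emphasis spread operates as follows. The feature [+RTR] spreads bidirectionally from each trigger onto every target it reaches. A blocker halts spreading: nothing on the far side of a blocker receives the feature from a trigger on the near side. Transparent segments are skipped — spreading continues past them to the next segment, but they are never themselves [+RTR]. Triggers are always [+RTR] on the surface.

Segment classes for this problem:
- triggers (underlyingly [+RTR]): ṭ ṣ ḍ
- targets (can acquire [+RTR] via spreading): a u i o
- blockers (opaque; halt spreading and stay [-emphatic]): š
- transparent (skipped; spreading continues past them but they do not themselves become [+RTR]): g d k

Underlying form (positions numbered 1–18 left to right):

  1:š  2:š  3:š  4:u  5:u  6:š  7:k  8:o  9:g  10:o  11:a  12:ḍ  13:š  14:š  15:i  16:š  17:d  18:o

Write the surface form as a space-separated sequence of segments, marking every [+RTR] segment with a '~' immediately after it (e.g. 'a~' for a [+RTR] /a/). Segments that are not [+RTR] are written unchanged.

From /ḍ/ at 12 rightward: 13 /š/ blocks.
From /ḍ/ at 12 leftward: 11 /a/ → [+RTR]; 10 /o/ → [+RTR]; 9 /g/ transparent; 8 /o/ → [+RTR]; 7 /k/ transparent; 6 /š/ blocks.
Targets with no active source: positions 4 5 15 18 stay [-emphatic].
[+RTR] positions on the surface: 8 10 11 12.

š š š u u š k o~ g o~ a~ ḍ~ š š i š d o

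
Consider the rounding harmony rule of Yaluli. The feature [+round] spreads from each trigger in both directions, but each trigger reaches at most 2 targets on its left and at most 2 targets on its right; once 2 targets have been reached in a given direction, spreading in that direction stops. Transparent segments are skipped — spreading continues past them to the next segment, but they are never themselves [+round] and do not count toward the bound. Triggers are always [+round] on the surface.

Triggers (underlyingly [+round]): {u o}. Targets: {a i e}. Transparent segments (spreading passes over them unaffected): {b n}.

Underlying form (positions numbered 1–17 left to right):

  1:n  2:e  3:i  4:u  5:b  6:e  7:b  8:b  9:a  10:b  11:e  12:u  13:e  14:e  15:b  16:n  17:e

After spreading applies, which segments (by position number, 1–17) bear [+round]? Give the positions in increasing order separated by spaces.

2 3 4 6 9 11 12 13 14

From /u/ at 4 rightward: 5 /b/ transparent; 6 /e/ → [+round]; 7 /b/ transparent; 8 /b/ transparent; 9 /a/ → [+round]; bound reached.
From /u/ at 4 leftward: 3 /i/ → [+round]; 2 /e/ → [+round]; bound reached.
From /u/ at 12 rightward: 13 /e/ → [+round]; 14 /e/ → [+round]; bound reached.
From /u/ at 12 leftward: 11 /e/ → [+round]; 10 /b/ transparent; 9 /a/ → [+round]; bound reached.
Target with no active source: position 17 stays [-round].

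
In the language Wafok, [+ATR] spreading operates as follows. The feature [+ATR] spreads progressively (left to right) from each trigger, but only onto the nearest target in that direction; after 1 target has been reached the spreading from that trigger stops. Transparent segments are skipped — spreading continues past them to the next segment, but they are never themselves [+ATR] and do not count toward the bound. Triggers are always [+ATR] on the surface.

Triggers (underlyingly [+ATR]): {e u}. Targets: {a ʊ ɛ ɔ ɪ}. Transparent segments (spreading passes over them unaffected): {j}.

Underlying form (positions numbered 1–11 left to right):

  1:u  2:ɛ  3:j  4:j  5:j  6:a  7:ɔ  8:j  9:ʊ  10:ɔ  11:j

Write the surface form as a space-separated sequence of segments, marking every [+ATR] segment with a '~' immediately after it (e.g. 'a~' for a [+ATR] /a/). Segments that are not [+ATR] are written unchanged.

From /u/ at 1 rightward: 2 /ɛ/ → [+ATR]; bound reached.
Targets with no active source: positions 6 7 9 10 stay [-ATR].
[+ATR] positions on the surface: 1 2.

u~ ɛ~ j j j a ɔ j ʊ ɔ j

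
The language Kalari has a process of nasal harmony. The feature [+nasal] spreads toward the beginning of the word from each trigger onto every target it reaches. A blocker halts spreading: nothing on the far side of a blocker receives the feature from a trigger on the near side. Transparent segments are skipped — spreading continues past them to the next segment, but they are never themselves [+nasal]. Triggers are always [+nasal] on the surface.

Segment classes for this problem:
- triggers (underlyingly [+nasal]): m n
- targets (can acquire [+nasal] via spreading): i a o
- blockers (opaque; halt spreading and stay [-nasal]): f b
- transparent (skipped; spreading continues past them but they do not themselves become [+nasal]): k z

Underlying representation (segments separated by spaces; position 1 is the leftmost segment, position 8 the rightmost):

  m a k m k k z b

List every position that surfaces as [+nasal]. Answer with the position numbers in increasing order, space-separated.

From /m/ at 1 leftward: word edge.
From /m/ at 4 leftward: 3 /k/ transparent; 2 /a/ → [+nasal]; 1 /m/ is itself a trigger — this domain ends here.

1 2 4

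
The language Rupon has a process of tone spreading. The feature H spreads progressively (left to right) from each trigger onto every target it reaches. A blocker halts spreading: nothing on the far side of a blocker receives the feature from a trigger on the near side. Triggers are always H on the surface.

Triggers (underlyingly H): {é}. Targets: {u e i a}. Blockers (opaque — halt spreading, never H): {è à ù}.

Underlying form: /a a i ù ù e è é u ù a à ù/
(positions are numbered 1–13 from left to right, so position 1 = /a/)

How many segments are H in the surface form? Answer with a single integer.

2

From /é/ at 8 rightward: 9 /u/ → H; 10 /ù/ blocks.
Targets with no active source: positions 1 2 3 6 11 stay [-high tone].
H positions on the surface: 8 9.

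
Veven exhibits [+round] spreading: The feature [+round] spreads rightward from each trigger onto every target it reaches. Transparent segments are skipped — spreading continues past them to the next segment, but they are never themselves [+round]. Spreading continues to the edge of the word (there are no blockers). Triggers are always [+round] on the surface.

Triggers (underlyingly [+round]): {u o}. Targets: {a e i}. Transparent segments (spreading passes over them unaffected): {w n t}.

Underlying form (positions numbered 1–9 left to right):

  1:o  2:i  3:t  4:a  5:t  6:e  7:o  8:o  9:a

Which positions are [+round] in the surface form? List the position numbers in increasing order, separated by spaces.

1 2 4 6 7 8 9

From /o/ at 1 rightward: 2 /i/ → [+round]; 3 /t/ transparent; 4 /a/ → [+round]; 5 /t/ transparent; 6 /e/ → [+round]; 7 /o/ is itself a trigger — this domain ends here.
From /o/ at 7 rightward: 8 /o/ is itself a trigger — this domain ends here.
From /o/ at 8 rightward: 9 /a/ → [+round]; word edge.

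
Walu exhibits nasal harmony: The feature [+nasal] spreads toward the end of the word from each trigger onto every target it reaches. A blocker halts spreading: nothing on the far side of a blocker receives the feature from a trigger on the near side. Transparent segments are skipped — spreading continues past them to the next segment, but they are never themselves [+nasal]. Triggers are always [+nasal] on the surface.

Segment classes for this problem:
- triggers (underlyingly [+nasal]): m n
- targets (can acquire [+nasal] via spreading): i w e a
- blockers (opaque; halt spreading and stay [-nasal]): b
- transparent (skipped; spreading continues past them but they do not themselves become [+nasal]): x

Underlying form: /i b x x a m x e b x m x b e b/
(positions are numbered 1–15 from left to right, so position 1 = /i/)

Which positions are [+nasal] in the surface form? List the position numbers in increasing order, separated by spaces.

6 8 11

From /m/ at 6 rightward: 7 /x/ transparent; 8 /e/ → [+nasal]; 9 /b/ blocks.
From /m/ at 11 rightward: 12 /x/ transparent; 13 /b/ blocks.
Targets with no active source: positions 1 5 14 stay [-nasal].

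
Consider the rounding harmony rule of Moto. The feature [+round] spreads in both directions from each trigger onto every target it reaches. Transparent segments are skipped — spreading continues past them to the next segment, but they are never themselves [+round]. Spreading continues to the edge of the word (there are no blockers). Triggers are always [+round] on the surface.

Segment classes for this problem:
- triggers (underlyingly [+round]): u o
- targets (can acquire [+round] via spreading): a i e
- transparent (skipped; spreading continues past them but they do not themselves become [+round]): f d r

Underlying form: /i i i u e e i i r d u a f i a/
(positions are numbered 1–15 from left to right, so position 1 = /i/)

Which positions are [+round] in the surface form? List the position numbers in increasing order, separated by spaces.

From /u/ at 4 rightward: 5 /e/ → [+round]; 6 /e/ → [+round]; 7 /i/ → [+round]; 8 /i/ → [+round]; 9 /r/ transparent; 10 /d/ transparent; 11 /u/ is itself a trigger — this domain ends here.
From /u/ at 4 leftward: 3 /i/ → [+round]; 2 /i/ → [+round]; 1 /i/ → [+round]; word edge.
From /u/ at 11 rightward: 12 /a/ → [+round]; 13 /f/ transparent; 14 /i/ → [+round]; 15 /a/ → [+round]; word edge.
From /u/ at 11 leftward: 10 /d/ transparent; 9 /r/ transparent; 8 /i/ → [+round]; 7 /i/ → [+round]; 6 /e/ → [+round]; 5 /e/ → [+round]; 4 /u/ is itself a trigger — this domain ends here.

1 2 3 4 5 6 7 8 11 12 14 15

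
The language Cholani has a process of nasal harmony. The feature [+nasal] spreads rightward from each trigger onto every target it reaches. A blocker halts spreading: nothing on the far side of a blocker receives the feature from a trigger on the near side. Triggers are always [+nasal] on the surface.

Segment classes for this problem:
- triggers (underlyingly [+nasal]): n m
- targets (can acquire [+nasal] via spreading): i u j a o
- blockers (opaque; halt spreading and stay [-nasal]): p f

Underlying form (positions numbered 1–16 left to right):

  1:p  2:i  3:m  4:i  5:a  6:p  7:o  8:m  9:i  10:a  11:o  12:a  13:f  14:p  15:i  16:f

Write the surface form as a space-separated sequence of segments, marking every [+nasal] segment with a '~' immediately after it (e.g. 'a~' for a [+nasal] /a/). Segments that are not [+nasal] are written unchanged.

p i m~ i~ a~ p o m~ i~ a~ o~ a~ f p i f

From /m/ at 3 rightward: 4 /i/ → [+nasal]; 5 /a/ → [+nasal]; 6 /p/ blocks.
From /m/ at 8 rightward: 9 /i/ → [+nasal]; 10 /a/ → [+nasal]; 11 /o/ → [+nasal]; 12 /a/ → [+nasal]; 13 /f/ blocks.
Targets with no active source: positions 2 7 15 stay [-nasal].
[+nasal] positions on the surface: 3 4 5 8 9 10 11 12.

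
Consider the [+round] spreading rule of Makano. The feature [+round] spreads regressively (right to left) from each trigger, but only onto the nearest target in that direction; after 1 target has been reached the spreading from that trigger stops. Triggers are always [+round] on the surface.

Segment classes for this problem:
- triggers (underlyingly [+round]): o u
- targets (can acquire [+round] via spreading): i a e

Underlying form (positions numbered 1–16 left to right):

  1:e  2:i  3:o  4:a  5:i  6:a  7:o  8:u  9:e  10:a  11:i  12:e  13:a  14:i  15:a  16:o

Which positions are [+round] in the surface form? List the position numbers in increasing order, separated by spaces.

2 3 6 7 8 15 16

From /o/ at 3 leftward: 2 /i/ → [+round]; bound reached.
From /o/ at 7 leftward: 6 /a/ → [+round]; bound reached.
From /u/ at 8 leftward: 7 /o/ is itself a trigger — this domain ends here.
From /o/ at 16 leftward: 15 /a/ → [+round]; bound reached.
Targets with no active source: positions 1 4 5 9 10 11 12 13 14 stay [-round].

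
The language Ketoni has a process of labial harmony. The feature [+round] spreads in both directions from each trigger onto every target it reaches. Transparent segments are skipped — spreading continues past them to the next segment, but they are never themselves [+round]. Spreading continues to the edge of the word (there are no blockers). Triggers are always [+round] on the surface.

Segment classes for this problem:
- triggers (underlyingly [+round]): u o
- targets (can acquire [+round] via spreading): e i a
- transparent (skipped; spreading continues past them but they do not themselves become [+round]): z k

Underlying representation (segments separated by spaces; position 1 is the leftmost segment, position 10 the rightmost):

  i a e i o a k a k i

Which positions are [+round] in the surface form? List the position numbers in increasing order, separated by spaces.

1 2 3 4 5 6 8 10

From /o/ at 5 rightward: 6 /a/ → [+round]; 7 /k/ transparent; 8 /a/ → [+round]; 9 /k/ transparent; 10 /i/ → [+round]; word edge.
From /o/ at 5 leftward: 4 /i/ → [+round]; 3 /e/ → [+round]; 2 /a/ → [+round]; 1 /i/ → [+round]; word edge.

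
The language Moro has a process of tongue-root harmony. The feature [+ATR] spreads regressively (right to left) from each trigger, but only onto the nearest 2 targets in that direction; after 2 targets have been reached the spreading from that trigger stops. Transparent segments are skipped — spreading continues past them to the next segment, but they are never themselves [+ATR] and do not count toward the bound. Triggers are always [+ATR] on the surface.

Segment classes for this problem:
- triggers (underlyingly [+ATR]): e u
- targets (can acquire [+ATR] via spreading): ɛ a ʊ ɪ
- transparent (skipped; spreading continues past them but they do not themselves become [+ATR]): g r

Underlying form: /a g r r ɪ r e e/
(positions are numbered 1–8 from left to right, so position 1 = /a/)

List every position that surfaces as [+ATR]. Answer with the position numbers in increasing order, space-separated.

From /e/ at 7 leftward: 6 /r/ transparent; 5 /ɪ/ → [+ATR]; 4 /r/ transparent; 3 /r/ transparent; 2 /g/ transparent; 1 /a/ → [+ATR]; bound reached.
From /e/ at 8 leftward: 7 /e/ is itself a trigger — this domain ends here.

1 5 7 8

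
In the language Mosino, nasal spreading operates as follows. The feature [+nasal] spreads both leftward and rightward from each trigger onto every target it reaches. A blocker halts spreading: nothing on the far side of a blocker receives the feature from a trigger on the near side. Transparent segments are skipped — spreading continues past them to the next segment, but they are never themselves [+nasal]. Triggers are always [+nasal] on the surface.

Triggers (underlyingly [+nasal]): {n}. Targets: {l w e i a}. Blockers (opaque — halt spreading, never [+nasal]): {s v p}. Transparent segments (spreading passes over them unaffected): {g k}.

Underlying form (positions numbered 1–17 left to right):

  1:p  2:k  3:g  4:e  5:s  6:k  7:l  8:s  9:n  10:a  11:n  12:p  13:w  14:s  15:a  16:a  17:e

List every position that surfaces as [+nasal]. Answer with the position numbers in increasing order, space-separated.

From /n/ at 9 rightward: 10 /a/ → [+nasal]; 11 /n/ is itself a trigger — this domain ends here.
From /n/ at 9 leftward: 8 /s/ blocks.
From /n/ at 11 rightward: 12 /p/ blocks.
From /n/ at 11 leftward: 10 /a/ → [+nasal]; 9 /n/ is itself a trigger — this domain ends here.
Targets with no active source: positions 4 7 13 15 16 17 stay [-nasal].

9 10 11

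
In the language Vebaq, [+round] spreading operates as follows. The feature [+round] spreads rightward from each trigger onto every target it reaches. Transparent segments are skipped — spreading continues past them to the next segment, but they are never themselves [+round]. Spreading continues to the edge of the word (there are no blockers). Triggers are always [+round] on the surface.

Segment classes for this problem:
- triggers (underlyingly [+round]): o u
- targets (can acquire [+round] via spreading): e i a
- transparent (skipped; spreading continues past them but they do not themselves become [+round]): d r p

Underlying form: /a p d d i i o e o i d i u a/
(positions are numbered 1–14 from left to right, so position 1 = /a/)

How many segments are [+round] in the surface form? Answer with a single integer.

7

From /o/ at 7 rightward: 8 /e/ → [+round]; 9 /o/ is itself a trigger — this domain ends here.
From /o/ at 9 rightward: 10 /i/ → [+round]; 11 /d/ transparent; 12 /i/ → [+round]; 13 /u/ is itself a trigger — this domain ends here.
From /u/ at 13 rightward: 14 /a/ → [+round]; word edge.
Targets with no active source: positions 1 5 6 stay [-round].
[+round] positions on the surface: 7 8 9 10 12 13 14.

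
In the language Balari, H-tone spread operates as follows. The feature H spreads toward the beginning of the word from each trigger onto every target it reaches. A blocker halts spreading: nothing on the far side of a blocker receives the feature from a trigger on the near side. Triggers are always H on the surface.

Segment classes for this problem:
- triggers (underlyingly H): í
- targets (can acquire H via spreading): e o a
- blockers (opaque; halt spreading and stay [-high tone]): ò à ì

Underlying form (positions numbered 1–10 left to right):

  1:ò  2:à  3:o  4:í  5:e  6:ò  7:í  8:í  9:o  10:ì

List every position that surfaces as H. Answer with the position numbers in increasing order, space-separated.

3 4 7 8

From /í/ at 4 leftward: 3 /o/ → H; 2 /à/ blocks.
From /í/ at 7 leftward: 6 /ò/ blocks.
From /í/ at 8 leftward: 7 /í/ is itself a trigger — this domain ends here.
Targets with no active source: positions 5 9 stay [-high tone].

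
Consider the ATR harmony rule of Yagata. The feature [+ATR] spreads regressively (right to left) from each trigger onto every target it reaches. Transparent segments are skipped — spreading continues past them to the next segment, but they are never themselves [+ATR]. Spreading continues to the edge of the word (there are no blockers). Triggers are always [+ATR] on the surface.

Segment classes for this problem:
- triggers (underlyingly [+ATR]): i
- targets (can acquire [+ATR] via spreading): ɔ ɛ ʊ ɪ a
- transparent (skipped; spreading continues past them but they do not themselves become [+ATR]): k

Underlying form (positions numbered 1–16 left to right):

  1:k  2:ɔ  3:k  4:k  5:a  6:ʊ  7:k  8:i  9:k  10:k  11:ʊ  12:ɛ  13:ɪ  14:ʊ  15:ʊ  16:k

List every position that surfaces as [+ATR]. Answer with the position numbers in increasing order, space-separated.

From /i/ at 8 leftward: 7 /k/ transparent; 6 /ʊ/ → [+ATR]; 5 /a/ → [+ATR]; 4 /k/ transparent; 3 /k/ transparent; 2 /ɔ/ → [+ATR]; 1 /k/ transparent; word edge.
Targets with no active source: positions 11 12 13 14 15 stay [-ATR].

2 5 6 8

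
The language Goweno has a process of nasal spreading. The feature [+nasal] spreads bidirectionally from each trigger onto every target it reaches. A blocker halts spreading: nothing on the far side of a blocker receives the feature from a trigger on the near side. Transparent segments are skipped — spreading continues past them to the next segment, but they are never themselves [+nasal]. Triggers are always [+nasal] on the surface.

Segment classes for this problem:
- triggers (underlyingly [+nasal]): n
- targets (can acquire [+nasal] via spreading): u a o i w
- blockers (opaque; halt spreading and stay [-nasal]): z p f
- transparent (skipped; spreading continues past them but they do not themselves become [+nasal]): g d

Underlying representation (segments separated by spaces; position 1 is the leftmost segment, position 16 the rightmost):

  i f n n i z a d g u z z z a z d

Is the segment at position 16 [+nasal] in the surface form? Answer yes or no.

From /n/ at 3 rightward: 4 /n/ is itself a trigger — this domain ends here.
From /n/ at 3 leftward: 2 /f/ blocks.
From /n/ at 4 rightward: 5 /i/ → [+nasal]; 6 /z/ blocks.
From /n/ at 4 leftward: 3 /n/ is itself a trigger — this domain ends here.
Targets with no active source: positions 1 7 10 14 stay [-nasal].
[+nasal] positions on the surface: 3 4 5.

no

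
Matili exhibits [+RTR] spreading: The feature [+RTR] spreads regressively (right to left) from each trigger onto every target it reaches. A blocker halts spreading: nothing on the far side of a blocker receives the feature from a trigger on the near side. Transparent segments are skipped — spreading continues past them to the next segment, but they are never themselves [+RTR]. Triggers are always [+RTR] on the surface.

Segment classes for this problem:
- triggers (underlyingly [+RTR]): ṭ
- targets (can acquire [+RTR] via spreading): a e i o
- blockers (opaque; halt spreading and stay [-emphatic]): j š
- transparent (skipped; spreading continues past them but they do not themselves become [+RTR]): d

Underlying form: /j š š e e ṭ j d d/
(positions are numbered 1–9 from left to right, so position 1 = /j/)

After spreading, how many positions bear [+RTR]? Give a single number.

From /ṭ/ at 6 leftward: 5 /e/ → [+RTR]; 4 /e/ → [+RTR]; 3 /š/ blocks.
[+RTR] positions on the surface: 4 5 6.

3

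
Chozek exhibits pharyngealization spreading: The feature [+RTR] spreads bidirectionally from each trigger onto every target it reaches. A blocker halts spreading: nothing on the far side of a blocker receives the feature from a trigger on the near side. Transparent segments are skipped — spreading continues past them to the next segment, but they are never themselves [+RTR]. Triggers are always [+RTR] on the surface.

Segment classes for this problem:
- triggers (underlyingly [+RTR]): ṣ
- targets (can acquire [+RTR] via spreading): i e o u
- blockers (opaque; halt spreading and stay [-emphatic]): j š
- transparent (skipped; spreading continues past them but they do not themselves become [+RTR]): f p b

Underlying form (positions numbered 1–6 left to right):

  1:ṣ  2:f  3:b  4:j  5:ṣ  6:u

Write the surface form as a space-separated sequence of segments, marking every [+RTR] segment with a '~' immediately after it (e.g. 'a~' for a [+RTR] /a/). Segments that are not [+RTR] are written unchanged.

ṣ~ f b j ṣ~ u~

From /ṣ/ at 1 rightward: 2 /f/ transparent; 3 /b/ transparent; 4 /j/ blocks.
From /ṣ/ at 1 leftward: word edge.
From /ṣ/ at 5 rightward: 6 /u/ → [+RTR]; word edge.
From /ṣ/ at 5 leftward: 4 /j/ blocks.
[+RTR] positions on the surface: 1 5 6.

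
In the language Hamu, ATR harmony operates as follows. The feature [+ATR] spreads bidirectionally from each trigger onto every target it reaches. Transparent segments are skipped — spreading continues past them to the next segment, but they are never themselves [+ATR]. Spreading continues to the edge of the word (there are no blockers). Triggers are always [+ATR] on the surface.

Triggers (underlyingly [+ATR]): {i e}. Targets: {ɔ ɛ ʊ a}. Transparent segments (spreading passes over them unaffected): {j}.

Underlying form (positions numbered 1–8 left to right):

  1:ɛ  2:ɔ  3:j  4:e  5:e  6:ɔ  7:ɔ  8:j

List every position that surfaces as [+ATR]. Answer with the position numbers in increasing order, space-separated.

From /e/ at 4 rightward: 5 /e/ is itself a trigger — this domain ends here.
From /e/ at 4 leftward: 3 /j/ transparent; 2 /ɔ/ → [+ATR]; 1 /ɛ/ → [+ATR]; word edge.
From /e/ at 5 rightward: 6 /ɔ/ → [+ATR]; 7 /ɔ/ → [+ATR]; 8 /j/ transparent; word edge.
From /e/ at 5 leftward: 4 /e/ is itself a trigger — this domain ends here.

1 2 4 5 6 7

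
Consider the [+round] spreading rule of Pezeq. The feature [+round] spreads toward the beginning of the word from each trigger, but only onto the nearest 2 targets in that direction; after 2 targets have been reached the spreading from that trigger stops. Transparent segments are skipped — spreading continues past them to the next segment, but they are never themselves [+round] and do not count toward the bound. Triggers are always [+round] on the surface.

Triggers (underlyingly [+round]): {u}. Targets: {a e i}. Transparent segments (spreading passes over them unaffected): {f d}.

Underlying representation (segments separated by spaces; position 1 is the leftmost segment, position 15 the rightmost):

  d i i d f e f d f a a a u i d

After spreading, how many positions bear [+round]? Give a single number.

From /u/ at 13 leftward: 12 /a/ → [+round]; 11 /a/ → [+round]; bound reached.
Targets with no active source: positions 2 3 6 10 14 stay [-round].
[+round] positions on the surface: 11 12 13.

3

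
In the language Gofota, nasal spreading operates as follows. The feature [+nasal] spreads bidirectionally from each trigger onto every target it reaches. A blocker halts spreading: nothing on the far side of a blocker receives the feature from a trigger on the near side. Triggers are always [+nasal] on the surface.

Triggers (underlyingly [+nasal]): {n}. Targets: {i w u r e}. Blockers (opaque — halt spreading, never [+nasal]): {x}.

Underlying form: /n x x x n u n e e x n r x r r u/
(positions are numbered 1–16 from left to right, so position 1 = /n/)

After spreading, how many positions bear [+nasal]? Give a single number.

8

From /n/ at 1 rightward: 2 /x/ blocks.
From /n/ at 1 leftward: word edge.
From /n/ at 5 rightward: 6 /u/ → [+nasal]; 7 /n/ is itself a trigger — this domain ends here.
From /n/ at 5 leftward: 4 /x/ blocks.
From /n/ at 7 rightward: 8 /e/ → [+nasal]; 9 /e/ → [+nasal]; 10 /x/ blocks.
From /n/ at 7 leftward: 6 /u/ → [+nasal]; 5 /n/ is itself a trigger — this domain ends here.
From /n/ at 11 rightward: 12 /r/ → [+nasal]; 13 /x/ blocks.
From /n/ at 11 leftward: 10 /x/ blocks.
Targets with no active source: positions 14 15 16 stay [-nasal].
[+nasal] positions on the surface: 1 5 6 7 8 9 11 12.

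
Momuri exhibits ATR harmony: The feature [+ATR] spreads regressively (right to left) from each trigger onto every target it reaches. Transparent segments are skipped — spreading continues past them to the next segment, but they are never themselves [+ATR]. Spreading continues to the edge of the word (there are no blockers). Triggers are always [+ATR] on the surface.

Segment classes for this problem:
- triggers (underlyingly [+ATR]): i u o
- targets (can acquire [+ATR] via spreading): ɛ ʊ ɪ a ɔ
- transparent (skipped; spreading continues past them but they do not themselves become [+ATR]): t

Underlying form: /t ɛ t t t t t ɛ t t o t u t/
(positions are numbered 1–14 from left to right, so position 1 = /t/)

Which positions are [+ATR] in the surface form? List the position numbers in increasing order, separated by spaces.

2 8 11 13

From /o/ at 11 leftward: 10 /t/ transparent; 9 /t/ transparent; 8 /ɛ/ → [+ATR]; 7 /t/ transparent; 6 /t/ transparent; 5 /t/ transparent; 4 /t/ transparent; 3 /t/ transparent; 2 /ɛ/ → [+ATR]; 1 /t/ transparent; word edge.
From /u/ at 13 leftward: 12 /t/ transparent; 11 /o/ is itself a trigger — this domain ends here.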